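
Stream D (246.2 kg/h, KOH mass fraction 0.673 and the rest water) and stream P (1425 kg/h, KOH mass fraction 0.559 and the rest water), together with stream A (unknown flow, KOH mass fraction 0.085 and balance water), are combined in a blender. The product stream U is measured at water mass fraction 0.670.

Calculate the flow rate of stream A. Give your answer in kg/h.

1677 kg/h

Let A be the unknown flow. Total out = 1671.2 + A.
water balance: 708.93 + 0.915·A = 0.670·(1671.2 + A)
(0.915 − 0.670)·A = 0.670×1671.2 − 708.93 = 410.77
A = 410.77 / 0.245 = 1676.6 kg/h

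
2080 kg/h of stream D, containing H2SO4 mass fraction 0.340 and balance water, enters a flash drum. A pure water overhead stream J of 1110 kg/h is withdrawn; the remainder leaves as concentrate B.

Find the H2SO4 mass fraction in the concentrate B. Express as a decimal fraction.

H2SO4 is not removed: 2080×0.340 = 707.2 kg/h of H2SO4 enters B.
Concentrate = 2080 − 1110 = 970 kg/h.
Mass fraction = 707.2/970 = 0.729.

0.729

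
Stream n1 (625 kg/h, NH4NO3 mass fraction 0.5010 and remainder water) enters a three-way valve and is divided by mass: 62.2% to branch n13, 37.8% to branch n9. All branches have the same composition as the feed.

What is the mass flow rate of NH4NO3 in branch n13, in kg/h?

194.8 kg/h

Branch n13 total = 0.622×625 = 388.75 kg/h.
NH4NO3 in n13 = 0.501×388.75 = 194.76 kg/h.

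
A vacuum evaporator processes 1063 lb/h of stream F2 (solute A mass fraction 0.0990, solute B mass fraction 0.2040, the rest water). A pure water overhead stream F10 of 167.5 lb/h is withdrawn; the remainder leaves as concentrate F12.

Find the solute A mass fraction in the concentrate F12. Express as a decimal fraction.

0.1175

solute A is not removed: 1063×0.099 = 105.24 lb/h of solute A enters F12.
Concentrate = 1063 − 167.5 = 895.5 lb/h.
Mass fraction = 105.24/895.5 = 0.1175.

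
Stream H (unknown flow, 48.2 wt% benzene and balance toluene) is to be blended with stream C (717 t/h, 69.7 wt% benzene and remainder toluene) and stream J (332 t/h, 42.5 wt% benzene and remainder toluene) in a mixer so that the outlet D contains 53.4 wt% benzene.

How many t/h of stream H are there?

Let H be the unknown flow. Total out = 1049 + H.
benzene balance: 640.85 + 0.482·H = 0.534·(1049 + H)
(0.482 − 0.534)·H = 0.534×1049 − 640.85 = -80.683
H = -80.683 / -0.052 = 1551.6 t/h

1552 t/h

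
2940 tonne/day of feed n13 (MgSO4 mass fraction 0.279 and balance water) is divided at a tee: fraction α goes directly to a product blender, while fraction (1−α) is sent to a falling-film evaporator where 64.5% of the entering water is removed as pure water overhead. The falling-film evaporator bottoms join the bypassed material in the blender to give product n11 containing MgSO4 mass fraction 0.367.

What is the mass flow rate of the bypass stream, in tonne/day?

All 2940×0.279 = 820.26 tonne/day of MgSO4 reaches n11, so n11 = 820.26/0.367 = 2235 tonne/day and vapour = 704.96 tonne/day.
The evaporator receives (1−α)·2940 of feed at 0.721 water and removes 0.645 of that water:
0.645×0.721×(1−α)×2940 = 704.96
(1−α) = 704.96/1367.2 = 0.5156;  α = 0.4844.
Bypass flow = 0.4844×2940 = 1424.1 tonne/day.

1424 tonne/day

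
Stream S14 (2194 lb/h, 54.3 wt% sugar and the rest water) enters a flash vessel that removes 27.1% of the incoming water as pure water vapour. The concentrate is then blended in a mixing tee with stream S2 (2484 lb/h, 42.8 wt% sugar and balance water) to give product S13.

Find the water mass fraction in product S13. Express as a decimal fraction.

Vapour removed = 0.271×0.457×2194 = 271.72 lb/h; concentrate = 1922.3 lb/h.
water reaching the mixer = 730.94 (from concentrate) + 2484×0.572 = 2151.8 lb/h.
Product flow = 1922.3 + 2484 = 4406.3 lb/h; water fraction = 0.4883.

0.4883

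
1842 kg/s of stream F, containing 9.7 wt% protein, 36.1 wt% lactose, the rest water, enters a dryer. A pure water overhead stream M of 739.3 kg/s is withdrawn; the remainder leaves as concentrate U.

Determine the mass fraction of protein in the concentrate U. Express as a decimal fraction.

0.162

protein is not removed: 1842×0.097 = 178.67 kg/s of protein enters U.
Concentrate = 1842 − 739.3 = 1102.7 kg/s.
Mass fraction = 178.67/1102.7 = 0.162.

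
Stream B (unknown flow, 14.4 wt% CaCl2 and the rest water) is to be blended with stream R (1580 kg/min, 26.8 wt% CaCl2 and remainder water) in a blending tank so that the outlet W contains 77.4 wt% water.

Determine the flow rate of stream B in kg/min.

809.3 kg/min

Let B be the unknown flow. Total out = 1580 + B.
water balance: 1156.6 + 0.856·B = 0.774·(1580 + B)
(0.856 − 0.774)·B = 0.774×1580 − 1156.6 = 66.36
B = 66.36 / 0.082 = 809.27 kg/min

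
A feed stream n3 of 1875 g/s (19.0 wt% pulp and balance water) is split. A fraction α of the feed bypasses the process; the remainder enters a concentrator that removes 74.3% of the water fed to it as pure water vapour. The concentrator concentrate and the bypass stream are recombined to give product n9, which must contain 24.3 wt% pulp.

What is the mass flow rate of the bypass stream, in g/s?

1195 g/s

All 1875×0.190 = 356.25 g/s of pulp reaches n9, so n9 = 356.25/0.243 = 1466 g/s and vapour = 408.95 g/s.
The evaporator receives (1−α)·1875 of feed at 0.810 water and removes 0.743 of that water:
0.743×0.810×(1−α)×1875 = 408.95
(1−α) = 408.95/1128.4 = 0.3624;  α = 0.6376.
Bypass flow = 0.6376×1875 = 1195.5 g/s.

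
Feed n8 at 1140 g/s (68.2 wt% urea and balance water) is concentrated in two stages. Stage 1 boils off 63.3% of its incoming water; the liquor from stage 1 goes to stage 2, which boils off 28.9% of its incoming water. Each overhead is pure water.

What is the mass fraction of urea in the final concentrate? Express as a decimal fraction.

0.892

water in feed = 1140×0.318 = 362.52 g/s.
After stage 1: water left = (1−0.633)×362.52 = 133.04; stream total = 910.52 g/s.
After stage 2: water left = (1−0.289)×133.04 = 94.595; final concentrate = 872.07 g/s.
urea fraction = 777.48/872.07 = 0.892.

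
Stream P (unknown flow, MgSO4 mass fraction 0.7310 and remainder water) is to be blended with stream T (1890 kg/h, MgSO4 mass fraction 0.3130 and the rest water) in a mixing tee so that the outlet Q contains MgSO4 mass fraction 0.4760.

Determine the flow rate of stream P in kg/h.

Let P be the unknown flow. Total out = 1890 + P.
MgSO4 balance: 591.57 + 0.731·P = 0.476·(1890 + P)
(0.731 − 0.476)·P = 0.476×1890 − 591.57 = 308.07
P = 308.07 / 0.255 = 1208.1 kg/h

1208 kg/h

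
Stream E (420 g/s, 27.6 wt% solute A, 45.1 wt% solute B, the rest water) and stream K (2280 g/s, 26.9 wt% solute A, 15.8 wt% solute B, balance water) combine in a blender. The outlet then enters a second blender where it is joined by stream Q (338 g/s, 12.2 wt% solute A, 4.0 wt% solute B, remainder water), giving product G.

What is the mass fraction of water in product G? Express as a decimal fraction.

0.561

Overall, product flow = 3038 g/s.
water in = 420×0.273 + 2280×0.573 + 338×0.838 = 1704.3 g/s.
water fraction in G = 0.561.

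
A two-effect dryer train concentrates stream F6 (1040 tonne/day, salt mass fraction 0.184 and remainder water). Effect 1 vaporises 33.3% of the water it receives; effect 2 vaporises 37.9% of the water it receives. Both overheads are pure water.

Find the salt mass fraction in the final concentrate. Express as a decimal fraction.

0.352

water in feed = 1040×0.816 = 848.64 tonne/day.
After stage 1: water left = (1−0.333)×848.64 = 566.04; stream total = 757.4 tonne/day.
After stage 2: water left = (1−0.379)×566.04 = 351.51; final concentrate = 542.87 tonne/day.
salt fraction = 191.36/542.87 = 0.352.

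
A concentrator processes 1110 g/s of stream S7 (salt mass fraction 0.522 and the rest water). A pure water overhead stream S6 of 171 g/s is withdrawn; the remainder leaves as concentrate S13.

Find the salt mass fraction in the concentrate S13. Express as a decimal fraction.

salt is not removed: 1110×0.522 = 579.42 g/s of salt enters S13.
Concentrate = 1110 − 171 = 939 g/s.
Mass fraction = 579.42/939 = 0.617.

0.617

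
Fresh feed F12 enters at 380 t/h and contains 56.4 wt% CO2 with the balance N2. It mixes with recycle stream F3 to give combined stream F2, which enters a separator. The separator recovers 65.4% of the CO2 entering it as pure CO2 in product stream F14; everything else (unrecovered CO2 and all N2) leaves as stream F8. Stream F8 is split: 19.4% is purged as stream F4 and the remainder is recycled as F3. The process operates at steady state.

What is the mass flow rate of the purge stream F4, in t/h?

185.6 t/h

N2 enters only via F12 and leaves only via the purge: 380×0.436 = 0.194×(N2 in F8), and the separator passes all N2, so N2 in F2 = N2 in F8 = 854.02 t/h.
CO2 in F2: m_A = 380×0.564 + (1−0.194)·(1−0.654)·m_A, so m_A = 214.32/0.7211 = 297.2 t/h.
F8 = (1−0.654)×297.2 + 854.02 = 956.85 t/h.
Purge F4 = 0.194×956.85 = 185.63 t/h.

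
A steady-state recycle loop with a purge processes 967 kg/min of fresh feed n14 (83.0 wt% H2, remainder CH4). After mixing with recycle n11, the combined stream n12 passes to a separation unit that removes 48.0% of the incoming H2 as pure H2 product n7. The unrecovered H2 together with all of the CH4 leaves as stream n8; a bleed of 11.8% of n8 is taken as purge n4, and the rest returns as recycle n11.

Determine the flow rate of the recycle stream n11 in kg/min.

1909 kg/min

CH4 enters only via n14 and leaves only via the purge: 967×0.170 = 0.118×(CH4 in n8), and the separation unit passes all CH4, so CH4 in n12 = CH4 in n8 = 1393.1 kg/min.
H2 in n12: m_A = 967×0.830 + (1−0.118)·(1−0.480)·m_A, so m_A = 802.61/0.5414 = 1482.6 kg/min.
n8 = (1−0.480)×1482.6 + 1393.1 = 2164.1 kg/min.
Recycle n11 = (1−0.118)×2164.1 = 1908.7 kg/min.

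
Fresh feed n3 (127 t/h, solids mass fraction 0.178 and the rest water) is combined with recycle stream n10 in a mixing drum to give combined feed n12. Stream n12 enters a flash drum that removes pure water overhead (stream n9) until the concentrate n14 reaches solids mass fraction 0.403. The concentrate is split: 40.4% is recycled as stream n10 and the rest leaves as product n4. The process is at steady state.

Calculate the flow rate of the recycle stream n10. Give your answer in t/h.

38.02 t/h

Overall solids balance (none leaves overhead): solids in fresh feed = solids in product, i.e. 127×0.178 = (1−0.404)·n14·0.403.
n14 = 22.606/(0.403×0.596) = 94.118 t/h.
Recycle n10 = 0.404×94.118 = 38.024 t/h.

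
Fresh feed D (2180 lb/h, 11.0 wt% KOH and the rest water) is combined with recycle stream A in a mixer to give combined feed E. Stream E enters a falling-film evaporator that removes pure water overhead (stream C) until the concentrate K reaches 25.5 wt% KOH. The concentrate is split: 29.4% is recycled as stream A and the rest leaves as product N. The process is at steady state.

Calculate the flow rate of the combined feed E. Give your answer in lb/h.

Overall KOH balance (none leaves overhead): KOH in fresh feed = KOH in product, i.e. 2180×0.110 = (1−0.294)·K·0.255.
K = 239.8/(0.255×0.706) = 1332 lb/h.
Recycle A = 0.294×1332 = 391.61 lb/h.
Combined feed E = 2180 + 391.61 = 2571.6 lb/h.

2572 lb/h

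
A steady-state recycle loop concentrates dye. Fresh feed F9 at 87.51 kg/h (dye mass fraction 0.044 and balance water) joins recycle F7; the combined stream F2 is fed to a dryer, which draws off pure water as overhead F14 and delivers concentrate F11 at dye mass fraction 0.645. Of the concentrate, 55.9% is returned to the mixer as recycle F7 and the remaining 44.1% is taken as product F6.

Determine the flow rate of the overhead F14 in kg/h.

Overall dye balance (none leaves overhead): dye in fresh feed = dye in product, i.e. 87.51×0.044 = (1−0.559)·F11·0.645.
F11 = 3.8504/(0.645×0.441) = 13.537 kg/h.
Recycle F7 = 0.559×13.537 = 7.567 kg/h.
Combined feed F2 = 87.51 + 7.567 = 95.077 kg/h.
Overhead F14 = F2 − F11 = 95.077 − 13.537 = 81.54 kg/h.

81.54 kg/h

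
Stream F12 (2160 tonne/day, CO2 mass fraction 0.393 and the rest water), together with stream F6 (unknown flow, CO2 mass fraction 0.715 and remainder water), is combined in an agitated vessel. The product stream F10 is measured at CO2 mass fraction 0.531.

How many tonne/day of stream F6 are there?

1620 tonne/day

Let F6 be the unknown flow. Total out = 2160 + F6.
CO2 balance: 848.88 + 0.715·F6 = 0.531·(2160 + F6)
(0.715 − 0.531)·F6 = 0.531×2160 − 848.88 = 298.08
F6 = 298.08 / 0.184 = 1620 tonne/day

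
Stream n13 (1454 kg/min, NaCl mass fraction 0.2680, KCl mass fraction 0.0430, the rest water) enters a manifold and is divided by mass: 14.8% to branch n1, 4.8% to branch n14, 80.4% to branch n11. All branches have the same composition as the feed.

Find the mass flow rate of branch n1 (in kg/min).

Branch n1 flow = 0.148×1454 = 215.19 kg/min.

215.2 kg/min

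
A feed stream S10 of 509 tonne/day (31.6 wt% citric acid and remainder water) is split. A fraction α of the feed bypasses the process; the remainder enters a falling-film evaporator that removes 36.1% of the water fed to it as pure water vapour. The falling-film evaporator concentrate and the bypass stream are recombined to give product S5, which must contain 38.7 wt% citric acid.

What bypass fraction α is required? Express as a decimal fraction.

0.257

All 509×0.316 = 160.84 tonne/day of citric acid reaches S5, so S5 = 160.84/0.387 = 415.62 tonne/day and vapour = 93.382 tonne/day.
The evaporator receives (1−α)·509 of feed at 0.684 water and removes 0.361 of that water:
0.361×0.684×(1−α)×509 = 93.382
(1−α) = 93.382/125.68 = 0.7430;  α = 0.2570.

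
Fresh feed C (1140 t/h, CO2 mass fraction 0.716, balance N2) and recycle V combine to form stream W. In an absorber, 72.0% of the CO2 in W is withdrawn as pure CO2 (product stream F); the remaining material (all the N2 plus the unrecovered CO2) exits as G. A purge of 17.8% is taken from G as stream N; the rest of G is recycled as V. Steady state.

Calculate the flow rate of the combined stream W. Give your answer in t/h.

2879 t/h

N2 enters only via C and leaves only via the purge: 1140×0.284 = 0.178×(N2 in G), and the absorber passes all N2, so N2 in W = N2 in G = 1818.9 t/h.
CO2 in W: m_A = 1140×0.716 + (1−0.178)·(1−0.720)·m_A, so m_A = 816.24/0.7698 = 1060.3 t/h.
W = 1060.3 + 1818.9 = 2879.1 t/h.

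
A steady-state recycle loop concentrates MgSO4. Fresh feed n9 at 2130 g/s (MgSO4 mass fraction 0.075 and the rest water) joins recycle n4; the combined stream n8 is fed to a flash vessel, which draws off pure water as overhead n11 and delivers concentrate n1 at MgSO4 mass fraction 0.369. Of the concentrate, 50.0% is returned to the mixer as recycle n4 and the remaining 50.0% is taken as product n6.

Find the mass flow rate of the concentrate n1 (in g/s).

Overall MgSO4 balance (none leaves overhead): MgSO4 in fresh feed = MgSO4 in product, i.e. 2130×0.075 = (1−0.500)·n1·0.369.
n1 = 159.75/(0.369×0.500) = 865.85 g/s.

865.9 g/s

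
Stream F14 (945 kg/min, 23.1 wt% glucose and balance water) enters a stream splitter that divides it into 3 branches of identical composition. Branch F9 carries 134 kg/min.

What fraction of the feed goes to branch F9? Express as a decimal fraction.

0.142

Fraction to F9 = 134/945 = 0.1418.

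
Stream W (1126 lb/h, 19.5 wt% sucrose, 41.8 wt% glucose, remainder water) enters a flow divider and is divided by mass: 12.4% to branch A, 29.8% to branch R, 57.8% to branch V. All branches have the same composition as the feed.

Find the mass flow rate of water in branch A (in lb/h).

Branch A total = 0.124×1126 = 139.62 lb/h.
water in A = 0.387×139.62 = 54.034 lb/h.

54.03 lb/h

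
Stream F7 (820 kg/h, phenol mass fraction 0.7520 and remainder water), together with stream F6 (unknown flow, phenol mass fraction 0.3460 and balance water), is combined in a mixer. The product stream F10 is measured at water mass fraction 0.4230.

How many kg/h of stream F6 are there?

Let F6 be the unknown flow. Total out = 820 + F6.
water balance: 203.36 + 0.654·F6 = 0.423·(820 + F6)
(0.654 − 0.423)·F6 = 0.423×820 − 203.36 = 143.5
F6 = 143.5 / 0.231 = 621.21 kg/h

621.2 kg/h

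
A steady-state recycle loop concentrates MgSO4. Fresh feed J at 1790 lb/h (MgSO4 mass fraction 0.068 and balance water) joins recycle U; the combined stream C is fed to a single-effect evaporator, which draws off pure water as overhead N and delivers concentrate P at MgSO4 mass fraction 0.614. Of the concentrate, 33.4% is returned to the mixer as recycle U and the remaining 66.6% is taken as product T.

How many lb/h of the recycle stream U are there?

Overall MgSO4 balance (none leaves overhead): MgSO4 in fresh feed = MgSO4 in product, i.e. 1790×0.068 = (1−0.334)·P·0.614.
P = 121.72/(0.614×0.666) = 297.66 lb/h.
Recycle U = 0.334×297.66 = 99.418 lb/h.

99.42 lb/h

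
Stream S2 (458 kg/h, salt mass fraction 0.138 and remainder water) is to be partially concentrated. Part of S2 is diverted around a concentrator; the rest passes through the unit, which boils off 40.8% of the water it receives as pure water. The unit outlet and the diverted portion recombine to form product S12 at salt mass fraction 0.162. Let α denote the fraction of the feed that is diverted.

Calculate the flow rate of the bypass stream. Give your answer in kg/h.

All 458×0.138 = 63.204 kg/h of salt reaches S12, so S12 = 63.204/0.162 = 390.15 kg/h and vapour = 67.852 kg/h.
The evaporator receives (1−α)·458 of feed at 0.862 water and removes 0.408 of that water:
0.408×0.862×(1−α)×458 = 67.852
(1−α) = 67.852/161.08 = 0.4212;  α = 0.5788.
Bypass flow = 0.5788×458 = 265.07 kg/h.

265.1 kg/h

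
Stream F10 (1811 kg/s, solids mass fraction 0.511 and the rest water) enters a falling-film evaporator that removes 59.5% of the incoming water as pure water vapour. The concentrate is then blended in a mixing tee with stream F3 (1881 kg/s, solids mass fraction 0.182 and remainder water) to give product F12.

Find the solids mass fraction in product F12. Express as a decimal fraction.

0.401

Vapour removed = 0.595×0.489×1811 = 526.92 kg/s; concentrate = 1284.1 kg/s.
solids reaching the mixer = 925.42 (from concentrate) + 1881×0.182 = 1267.8 kg/s.
Product flow = 1284.1 + 1881 = 3165.1 kg/s; solids fraction = 0.401.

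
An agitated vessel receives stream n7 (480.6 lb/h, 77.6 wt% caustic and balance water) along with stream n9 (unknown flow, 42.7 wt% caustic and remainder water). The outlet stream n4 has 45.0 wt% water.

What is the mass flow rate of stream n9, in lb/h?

Let n9 be the unknown flow. Total out = 480.6 + n9.
water balance: 107.65 + 0.573·n9 = 0.450·(480.6 + n9)
(0.573 − 0.450)·n9 = 0.450×480.6 − 107.65 = 108.62
n9 = 108.62 / 0.123 = 883.05 lb/h

883.1 lb/h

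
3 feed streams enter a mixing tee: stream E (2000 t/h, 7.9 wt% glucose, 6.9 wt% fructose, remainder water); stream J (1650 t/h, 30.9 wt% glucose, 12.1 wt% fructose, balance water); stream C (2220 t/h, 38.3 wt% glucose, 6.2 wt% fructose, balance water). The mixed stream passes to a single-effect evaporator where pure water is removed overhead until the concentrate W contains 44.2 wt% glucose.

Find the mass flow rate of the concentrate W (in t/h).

glucose entering = 2000×0.079 + 1650×0.309 + 2220×0.383 = 1518.1 t/h.
All glucose reports to W, so W = 1518.1/0.442 = 3434.6 t/h.

3435 t/h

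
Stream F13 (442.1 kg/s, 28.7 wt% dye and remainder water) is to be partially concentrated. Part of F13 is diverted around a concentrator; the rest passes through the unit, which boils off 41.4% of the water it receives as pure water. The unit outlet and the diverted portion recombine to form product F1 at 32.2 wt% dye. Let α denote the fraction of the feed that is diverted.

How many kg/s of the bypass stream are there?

279.3 kg/s

All 442.1×0.287 = 126.88 kg/s of dye reaches F1, so F1 = 126.88/0.322 = 394.05 kg/s and vapour = 48.054 kg/s.
The evaporator receives (1−α)·442.1 of feed at 0.713 water and removes 0.414 of that water:
0.414×0.713×(1−α)×442.1 = 48.054
(1−α) = 48.054/130.5 = 0.3682;  α = 0.6318.
Bypass flow = 0.6318×442.1 = 279.3 kg/s.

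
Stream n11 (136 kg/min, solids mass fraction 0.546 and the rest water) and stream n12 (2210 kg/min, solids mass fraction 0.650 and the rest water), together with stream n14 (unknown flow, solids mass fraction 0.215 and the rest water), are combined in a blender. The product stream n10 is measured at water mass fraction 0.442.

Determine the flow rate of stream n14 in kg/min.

588 kg/min

Let n14 be the unknown flow. Total out = 2346 + n14.
water balance: 835.24 + 0.785·n14 = 0.442·(2346 + n14)
(0.785 − 0.442)·n14 = 0.442×2346 − 835.24 = 201.69
n14 = 201.69 / 0.343 = 588.01 kg/min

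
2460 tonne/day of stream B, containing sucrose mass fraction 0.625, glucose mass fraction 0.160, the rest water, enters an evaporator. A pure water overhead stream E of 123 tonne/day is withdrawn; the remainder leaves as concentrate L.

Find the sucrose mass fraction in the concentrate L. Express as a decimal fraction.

sucrose is not removed: 2460×0.625 = 1537.5 tonne/day of sucrose enters L.
Concentrate = 2460 − 123 = 2337 tonne/day.
Mass fraction = 1537.5/2337 = 0.658.

0.658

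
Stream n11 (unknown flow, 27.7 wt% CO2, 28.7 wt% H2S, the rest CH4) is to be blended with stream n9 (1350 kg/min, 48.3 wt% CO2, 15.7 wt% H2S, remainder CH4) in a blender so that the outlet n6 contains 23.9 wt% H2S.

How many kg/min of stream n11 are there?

2306 kg/min

Let n11 be the unknown flow. Total out = 1350 + n11.
H2S balance: 211.95 + 0.287·n11 = 0.239·(1350 + n11)
(0.287 − 0.239)·n11 = 0.239×1350 − 211.95 = 110.7
n11 = 110.7 / 0.048 = 2306.3 kg/min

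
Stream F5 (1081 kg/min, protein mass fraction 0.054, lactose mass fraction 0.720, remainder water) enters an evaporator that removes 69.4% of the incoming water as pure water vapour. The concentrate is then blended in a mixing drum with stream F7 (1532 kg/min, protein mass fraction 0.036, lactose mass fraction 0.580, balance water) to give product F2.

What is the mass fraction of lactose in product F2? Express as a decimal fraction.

Vapour removed = 0.694×0.226×1081 = 169.55 kg/min; concentrate = 911.45 kg/min.
lactose reaching the mixer = 778.32 (from concentrate) + 1532×0.580 = 1666.9 kg/min.
Product flow = 911.45 + 1532 = 2443.5 kg/min; lactose fraction = 0.682.

0.682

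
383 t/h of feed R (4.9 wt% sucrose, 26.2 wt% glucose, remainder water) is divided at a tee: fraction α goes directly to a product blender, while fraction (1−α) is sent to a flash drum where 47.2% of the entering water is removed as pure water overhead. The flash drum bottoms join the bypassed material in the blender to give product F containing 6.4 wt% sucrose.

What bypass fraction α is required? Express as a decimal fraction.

All 383×0.049 = 18.767 t/h of sucrose reaches F, so F = 18.767/0.064 = 293.23 t/h and vapour = 89.766 t/h.
The evaporator receives (1−α)·383 of feed at 0.689 water and removes 0.472 of that water:
0.472×0.689×(1−α)×383 = 89.766
(1−α) = 89.766/124.55 = 0.7207;  α = 0.2793.

0.279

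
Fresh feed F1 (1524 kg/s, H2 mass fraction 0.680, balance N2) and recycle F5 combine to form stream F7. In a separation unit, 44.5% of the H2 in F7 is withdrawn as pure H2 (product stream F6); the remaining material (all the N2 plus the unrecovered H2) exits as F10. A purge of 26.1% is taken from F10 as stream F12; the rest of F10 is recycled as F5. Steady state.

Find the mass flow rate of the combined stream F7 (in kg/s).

N2 enters only via F1 and leaves only via the purge: 1524×0.320 = 0.261×(N2 in F10), and the separation unit passes all N2, so N2 in F7 = N2 in F10 = 1868.5 kg/s.
H2 in F7: m_A = 1524×0.680 + (1−0.261)·(1−0.445)·m_A, so m_A = 1036.3/0.5899 = 1756.9 kg/s.
F7 = 1756.9 + 1868.5 = 3625.4 kg/s.

3625 kg/s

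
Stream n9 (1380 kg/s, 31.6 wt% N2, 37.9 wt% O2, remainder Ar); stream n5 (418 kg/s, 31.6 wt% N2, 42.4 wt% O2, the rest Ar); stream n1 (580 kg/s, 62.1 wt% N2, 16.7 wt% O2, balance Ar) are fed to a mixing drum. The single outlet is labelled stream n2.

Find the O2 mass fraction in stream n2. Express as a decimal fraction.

Total flow out = 1380 + 418 + 580 = 2378 kg/s.
O2 in = 1380×0.379 + 418×0.424 + 580×0.167 = 797.11 kg/s.
O2 mass fraction in n2 = 797.11/2378 = 0.335.

0.335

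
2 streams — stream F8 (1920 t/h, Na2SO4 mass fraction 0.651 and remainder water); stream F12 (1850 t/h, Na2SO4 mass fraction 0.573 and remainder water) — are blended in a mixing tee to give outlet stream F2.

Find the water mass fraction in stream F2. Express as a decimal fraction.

Total flow out = 1920 + 1850 = 3770 t/h.
water in = 1920×0.349 + 1850×0.427 = 1460 t/h.
water mass fraction in F2 = 1460/3770 = 0.387.

0.387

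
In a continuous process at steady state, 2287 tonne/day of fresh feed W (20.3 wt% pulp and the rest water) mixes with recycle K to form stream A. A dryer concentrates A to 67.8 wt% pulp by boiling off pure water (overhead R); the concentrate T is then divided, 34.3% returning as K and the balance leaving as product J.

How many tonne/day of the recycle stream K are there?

357.5 tonne/day

Overall pulp balance (none leaves overhead): pulp in fresh feed = pulp in product, i.e. 2287×0.203 = (1−0.343)·T·0.678.
T = 464.26/(0.678×0.657) = 1042.2 tonne/day.
Recycle K = 0.343×1042.2 = 357.49 tonne/day.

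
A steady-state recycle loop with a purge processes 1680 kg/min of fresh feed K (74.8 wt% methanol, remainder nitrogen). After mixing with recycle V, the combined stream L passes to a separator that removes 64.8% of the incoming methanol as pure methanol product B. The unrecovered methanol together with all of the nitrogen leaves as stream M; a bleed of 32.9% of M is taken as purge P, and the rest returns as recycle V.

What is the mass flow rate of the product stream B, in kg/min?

methanol in L: m_A = 1680×0.748 + (1−0.329)·(1−0.648)·m_A, so m_A = 1256.6/0.7638 = 1645.2 kg/min.
Product B = 0.648×1645.2 = 1066.1 kg/min.

1066 kg/min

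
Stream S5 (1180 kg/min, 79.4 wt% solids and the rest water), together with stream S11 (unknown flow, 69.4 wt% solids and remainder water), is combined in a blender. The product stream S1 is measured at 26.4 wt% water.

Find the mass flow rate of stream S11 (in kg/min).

Let S11 be the unknown flow. Total out = 1180 + S11.
water balance: 243.08 + 0.306·S11 = 0.264·(1180 + S11)
(0.306 − 0.264)·S11 = 0.264×1180 − 243.08 = 68.44
S11 = 68.44 / 0.042 = 1629.5 kg/min

1630 kg/min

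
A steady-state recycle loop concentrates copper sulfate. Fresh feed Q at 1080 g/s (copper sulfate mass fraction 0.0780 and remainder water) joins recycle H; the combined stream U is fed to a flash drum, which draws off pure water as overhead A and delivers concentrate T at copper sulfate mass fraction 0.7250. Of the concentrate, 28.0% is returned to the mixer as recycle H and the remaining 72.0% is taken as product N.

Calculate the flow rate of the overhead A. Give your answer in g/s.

963.8 g/s

Overall copper sulfate balance (none leaves overhead): copper sulfate in fresh feed = copper sulfate in product, i.e. 1080×0.078 = (1−0.280)·T·0.725.
T = 84.24/(0.725×0.720) = 161.38 g/s.
Recycle H = 0.280×161.38 = 45.186 g/s.
Combined feed U = 1080 + 45.186 = 1125.2 g/s.
Overhead A = U − T = 1125.2 − 161.38 = 963.81 g/s.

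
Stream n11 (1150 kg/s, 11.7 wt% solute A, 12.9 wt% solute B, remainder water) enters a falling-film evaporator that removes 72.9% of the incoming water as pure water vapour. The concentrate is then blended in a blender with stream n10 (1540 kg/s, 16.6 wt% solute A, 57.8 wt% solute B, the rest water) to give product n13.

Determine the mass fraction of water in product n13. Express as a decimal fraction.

Vapour removed = 0.729×0.754×1150 = 632.12 kg/s; concentrate = 517.88 kg/s.
water reaching the mixer = 234.98 (from concentrate) + 1540×0.256 = 629.22 kg/s.
Product flow = 517.88 + 1540 = 2057.9 kg/s; water fraction = 0.306.

0.306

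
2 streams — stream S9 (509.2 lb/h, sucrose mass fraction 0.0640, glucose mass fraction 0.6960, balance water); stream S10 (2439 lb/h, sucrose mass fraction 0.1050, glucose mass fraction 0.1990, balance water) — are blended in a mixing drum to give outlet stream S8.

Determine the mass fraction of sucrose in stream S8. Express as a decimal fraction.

0.0979

Total flow out = 509.2 + 2439 = 2948.2 lb/h.
sucrose in = 509.2×0.064 + 2439×0.105 = 288.68 lb/h.
sucrose mass fraction in S8 = 288.68/2948.2 = 0.0979.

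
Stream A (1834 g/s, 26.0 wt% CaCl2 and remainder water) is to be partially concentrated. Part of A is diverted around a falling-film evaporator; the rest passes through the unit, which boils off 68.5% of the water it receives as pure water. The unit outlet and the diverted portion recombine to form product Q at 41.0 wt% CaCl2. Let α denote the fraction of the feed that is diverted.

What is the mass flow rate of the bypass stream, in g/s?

All 1834×0.260 = 476.84 g/s of CaCl2 reaches Q, so Q = 476.84/0.410 = 1163 g/s and vapour = 670.98 g/s.
The evaporator receives (1−α)·1834 of feed at 0.740 water and removes 0.685 of that water:
0.685×0.740×(1−α)×1834 = 670.98
(1−α) = 670.98/929.65 = 0.7217;  α = 0.2783.
Bypass flow = 0.2783×1834 = 510.32 g/s.

510.3 g/s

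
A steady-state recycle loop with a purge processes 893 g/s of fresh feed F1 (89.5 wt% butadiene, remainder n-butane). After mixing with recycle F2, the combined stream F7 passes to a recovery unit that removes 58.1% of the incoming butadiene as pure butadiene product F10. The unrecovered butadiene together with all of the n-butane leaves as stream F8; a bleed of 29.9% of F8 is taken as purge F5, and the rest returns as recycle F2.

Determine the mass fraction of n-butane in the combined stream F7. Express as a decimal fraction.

0.217

n-butane enters only via F1 and leaves only via the purge: 893×0.105 = 0.299×(n-butane in F8), and the recovery unit passes all n-butane, so n-butane in F7 = n-butane in F8 = 313.6 g/s.
butadiene in F7: m_A = 893×0.895 + (1−0.299)·(1−0.581)·m_A, so m_A = 799.24/0.7063 = 1131.6 g/s.
F7 = 1131.6 + 313.6 = 1445.2 g/s.
n-butane fraction in F7 = 313.6/1445.2 = 0.217.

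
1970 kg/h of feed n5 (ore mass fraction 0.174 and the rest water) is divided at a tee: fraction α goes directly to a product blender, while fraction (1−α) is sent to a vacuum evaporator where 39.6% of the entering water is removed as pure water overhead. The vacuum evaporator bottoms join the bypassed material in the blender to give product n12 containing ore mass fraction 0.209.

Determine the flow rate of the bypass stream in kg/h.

961.4 kg/h

All 1970×0.174 = 342.78 kg/h of ore reaches n12, so n12 = 342.78/0.209 = 1640.1 kg/h and vapour = 329.9 kg/h.
The evaporator receives (1−α)·1970 of feed at 0.826 water and removes 0.396 of that water:
0.396×0.826×(1−α)×1970 = 329.9
(1−α) = 329.9/644.38 = 0.5120;  α = 0.4880.
Bypass flow = 0.4880×1970 = 961.41 kg/h.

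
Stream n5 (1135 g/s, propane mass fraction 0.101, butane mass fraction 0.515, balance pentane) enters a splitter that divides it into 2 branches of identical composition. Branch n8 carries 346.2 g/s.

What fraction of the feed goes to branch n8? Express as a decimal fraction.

Fraction to n8 = 346.2/1135 = 0.3050.

0.305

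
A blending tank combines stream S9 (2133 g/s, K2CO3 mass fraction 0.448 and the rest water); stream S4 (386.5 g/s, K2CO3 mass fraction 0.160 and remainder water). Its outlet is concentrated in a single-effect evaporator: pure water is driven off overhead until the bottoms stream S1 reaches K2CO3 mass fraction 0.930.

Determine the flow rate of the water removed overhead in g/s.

K2CO3 entering = 2133×0.448 + 386.5×0.160 = 1017.4 g/s.
All K2CO3 reports to S1, so S1 = 1017.4/0.930 = 1094 g/s.
Total feed = 2519.5 g/s; overhead = 2519.5 − 1094 = 1425.5 g/s.

1425 g/s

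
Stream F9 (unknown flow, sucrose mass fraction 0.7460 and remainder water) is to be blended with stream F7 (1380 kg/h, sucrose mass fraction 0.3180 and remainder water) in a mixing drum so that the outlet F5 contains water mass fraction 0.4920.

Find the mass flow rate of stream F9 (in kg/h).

1102 kg/h

Let F9 be the unknown flow. Total out = 1380 + F9.
water balance: 941.16 + 0.254·F9 = 0.492·(1380 + F9)
(0.254 − 0.492)·F9 = 0.492×1380 − 941.16 = -262.2
F9 = -262.2 / -0.238 = 1101.7 kg/h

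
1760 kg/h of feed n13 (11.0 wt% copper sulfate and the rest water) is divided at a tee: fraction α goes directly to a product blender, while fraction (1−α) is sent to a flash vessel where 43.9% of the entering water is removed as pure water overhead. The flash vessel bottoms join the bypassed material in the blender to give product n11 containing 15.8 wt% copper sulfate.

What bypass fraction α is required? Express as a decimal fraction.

0.222

All 1760×0.110 = 193.6 kg/h of copper sulfate reaches n11, so n11 = 193.6/0.158 = 1225.3 kg/h and vapour = 534.68 kg/h.
The evaporator receives (1−α)·1760 of feed at 0.890 water and removes 0.439 of that water:
0.439×0.890×(1−α)×1760 = 534.68
(1−α) = 534.68/687.65 = 0.7776;  α = 0.2224.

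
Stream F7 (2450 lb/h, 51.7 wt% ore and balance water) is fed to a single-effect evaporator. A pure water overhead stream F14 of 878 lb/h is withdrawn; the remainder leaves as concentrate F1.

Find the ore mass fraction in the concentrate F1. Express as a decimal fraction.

0.8058

ore is not removed: 2450×0.517 = 1266.7 lb/h of ore enters F1.
Concentrate = 2450 − 878 = 1572 lb/h.
Mass fraction = 1266.7/1572 = 0.8058.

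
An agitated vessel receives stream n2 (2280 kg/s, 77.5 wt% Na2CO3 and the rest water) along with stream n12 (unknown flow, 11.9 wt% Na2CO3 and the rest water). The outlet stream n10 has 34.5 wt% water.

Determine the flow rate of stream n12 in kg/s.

Let n12 be the unknown flow. Total out = 2280 + n12.
water balance: 513 + 0.881·n12 = 0.345·(2280 + n12)
(0.881 − 0.345)·n12 = 0.345×2280 − 513 = 273.6
n12 = 273.6 / 0.536 = 510.45 kg/s

510.4 kg/s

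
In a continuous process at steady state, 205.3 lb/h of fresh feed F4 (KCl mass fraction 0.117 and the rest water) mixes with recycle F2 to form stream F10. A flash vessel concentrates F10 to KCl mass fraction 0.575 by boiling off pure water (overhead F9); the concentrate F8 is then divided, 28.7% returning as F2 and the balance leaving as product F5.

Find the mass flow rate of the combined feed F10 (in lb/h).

222.1 lb/h

Overall KCl balance (none leaves overhead): KCl in fresh feed = KCl in product, i.e. 205.3×0.117 = (1−0.287)·F8·0.575.
F8 = 24.02/(0.575×0.713) = 58.589 lb/h.
Recycle F2 = 0.287×58.589 = 16.815 lb/h.
Combined feed F10 = 205.3 + 16.815 = 222.12 lb/h.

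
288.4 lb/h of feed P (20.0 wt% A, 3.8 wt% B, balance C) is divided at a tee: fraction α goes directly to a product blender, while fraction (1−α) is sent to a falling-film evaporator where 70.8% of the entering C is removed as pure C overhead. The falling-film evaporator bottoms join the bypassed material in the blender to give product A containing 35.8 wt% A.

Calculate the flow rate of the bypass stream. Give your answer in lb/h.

52.47 lb/h

All 288.4×0.200 = 57.68 lb/h of A reaches A, so A = 57.68/0.358 = 161.12 lb/h and vapour = 127.28 lb/h.
The evaporator receives (1−α)·288.4 of feed at 0.762 C and removes 0.708 of that C:
0.708×0.762×(1−α)×288.4 = 127.28
(1−α) = 127.28/155.59 = 0.8181;  α = 0.1819.
Bypass flow = 0.1819×288.4 = 52.471 lb/h.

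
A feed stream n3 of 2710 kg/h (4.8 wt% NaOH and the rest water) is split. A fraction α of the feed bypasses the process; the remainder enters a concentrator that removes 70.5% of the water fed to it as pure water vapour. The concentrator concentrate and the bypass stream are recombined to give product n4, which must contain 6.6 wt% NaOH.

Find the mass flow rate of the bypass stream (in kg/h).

1609 kg/h

All 2710×0.048 = 130.08 kg/h of NaOH reaches n4, so n4 = 130.08/0.066 = 1970.9 kg/h and vapour = 739.09 kg/h.
The evaporator receives (1−α)·2710 of feed at 0.952 water and removes 0.705 of that water:
0.705×0.952×(1−α)×2710 = 739.09
(1−α) = 739.09/1818.8 = 0.4064;  α = 0.5936.
Bypass flow = 0.5936×2710 = 1608.8 kg/h.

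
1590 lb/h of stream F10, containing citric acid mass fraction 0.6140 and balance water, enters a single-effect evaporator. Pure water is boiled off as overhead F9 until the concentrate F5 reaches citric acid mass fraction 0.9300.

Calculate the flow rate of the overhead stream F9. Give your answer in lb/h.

citric acid is conserved: 1590×0.614 = 976.26 lb/h all reports to the concentrate.
Concentrate = 976.26/(target fraction) = 1049.7 lb/h.
Overhead = 1590 − 1049.7 = 540.26 lb/h.

540.3 lb/h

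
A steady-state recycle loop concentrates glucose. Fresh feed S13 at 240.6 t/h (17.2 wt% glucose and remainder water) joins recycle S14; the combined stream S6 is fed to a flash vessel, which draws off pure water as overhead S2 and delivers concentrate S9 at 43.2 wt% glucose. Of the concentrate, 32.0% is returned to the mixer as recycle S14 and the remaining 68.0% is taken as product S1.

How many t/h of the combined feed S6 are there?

Overall glucose balance (none leaves overhead): glucose in fresh feed = glucose in product, i.e. 240.6×0.172 = (1−0.320)·S9·0.432.
S9 = 41.383/(0.432×0.680) = 140.87 t/h.
Recycle S14 = 0.320×140.87 = 45.08 t/h.
Combined feed S6 = 240.6 + 45.08 = 285.68 t/h.

285.7 t/h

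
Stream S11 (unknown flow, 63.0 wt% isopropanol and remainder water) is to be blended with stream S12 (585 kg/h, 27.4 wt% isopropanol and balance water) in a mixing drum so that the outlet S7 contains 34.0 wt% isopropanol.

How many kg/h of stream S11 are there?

133.1 kg/h

Let S11 be the unknown flow. Total out = 585 + S11.
isopropanol balance: 160.29 + 0.630·S11 = 0.340·(585 + S11)
(0.630 − 0.340)·S11 = 0.340×585 − 160.29 = 38.61
S11 = 38.61 / 0.290 = 133.14 kg/h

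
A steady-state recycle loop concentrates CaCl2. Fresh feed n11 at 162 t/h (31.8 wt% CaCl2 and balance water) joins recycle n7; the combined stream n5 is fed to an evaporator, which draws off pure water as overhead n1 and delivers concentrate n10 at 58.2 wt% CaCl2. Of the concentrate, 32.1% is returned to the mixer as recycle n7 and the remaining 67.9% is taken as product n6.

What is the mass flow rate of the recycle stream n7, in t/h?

Overall CaCl2 balance (none leaves overhead): CaCl2 in fresh feed = CaCl2 in product, i.e. 162×0.318 = (1−0.321)·n10·0.582.
n10 = 51.516/(0.582×0.679) = 130.36 t/h.
Recycle n7 = 0.321×130.36 = 41.846 t/h.

41.85 t/h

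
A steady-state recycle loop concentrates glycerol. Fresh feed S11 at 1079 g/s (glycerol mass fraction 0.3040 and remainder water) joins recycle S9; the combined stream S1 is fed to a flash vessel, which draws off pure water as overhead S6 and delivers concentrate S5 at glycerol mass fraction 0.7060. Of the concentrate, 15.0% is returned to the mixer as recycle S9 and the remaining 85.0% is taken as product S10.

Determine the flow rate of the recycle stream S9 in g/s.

81.99 g/s

Overall glycerol balance (none leaves overhead): glycerol in fresh feed = glycerol in product, i.e. 1079×0.304 = (1−0.150)·S5·0.706.
S5 = 328.02/(0.706×0.850) = 546.6 g/s.
Recycle S9 = 0.150×546.6 = 81.99 g/s.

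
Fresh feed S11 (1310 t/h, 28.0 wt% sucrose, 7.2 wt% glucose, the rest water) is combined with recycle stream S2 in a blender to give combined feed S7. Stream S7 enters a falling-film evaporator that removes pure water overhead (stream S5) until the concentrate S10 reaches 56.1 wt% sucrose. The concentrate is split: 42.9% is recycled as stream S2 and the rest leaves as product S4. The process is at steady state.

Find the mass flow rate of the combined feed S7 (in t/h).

Overall sucrose balance (none leaves overhead): sucrose in fresh feed = sucrose in product, i.e. 1310×0.280 = (1−0.429)·S10·0.561.
S10 = 366.8/(0.561×0.571) = 1145.1 t/h.
Recycle S2 = 0.429×1145.1 = 491.23 t/h.
Combined feed S7 = 1310 + 491.23 = 1801.2 t/h.

1801 t/h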